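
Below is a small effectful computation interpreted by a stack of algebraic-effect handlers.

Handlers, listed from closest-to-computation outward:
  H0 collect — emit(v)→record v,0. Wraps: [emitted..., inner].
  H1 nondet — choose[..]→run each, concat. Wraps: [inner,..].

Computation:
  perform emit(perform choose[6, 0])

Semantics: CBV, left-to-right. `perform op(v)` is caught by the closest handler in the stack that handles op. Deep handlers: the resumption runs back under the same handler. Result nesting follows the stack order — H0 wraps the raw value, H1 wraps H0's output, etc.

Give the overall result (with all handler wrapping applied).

Step-by-step:
choose[6, 0] @ H1
  branch[0] choose=6:
    emit(6) @ H0 ⇒ out+=6
    H0 returns [6, 0]
    H1 returns [[6, 0]]
  branch[1] choose=0:
    emit(0) @ H0 ⇒ out+=0
    H0 returns [0, 0]
    H1 returns [[0, 0]]
= [[6, 0], [0, 0]]

Answer: [[6, 0], [0, 0]]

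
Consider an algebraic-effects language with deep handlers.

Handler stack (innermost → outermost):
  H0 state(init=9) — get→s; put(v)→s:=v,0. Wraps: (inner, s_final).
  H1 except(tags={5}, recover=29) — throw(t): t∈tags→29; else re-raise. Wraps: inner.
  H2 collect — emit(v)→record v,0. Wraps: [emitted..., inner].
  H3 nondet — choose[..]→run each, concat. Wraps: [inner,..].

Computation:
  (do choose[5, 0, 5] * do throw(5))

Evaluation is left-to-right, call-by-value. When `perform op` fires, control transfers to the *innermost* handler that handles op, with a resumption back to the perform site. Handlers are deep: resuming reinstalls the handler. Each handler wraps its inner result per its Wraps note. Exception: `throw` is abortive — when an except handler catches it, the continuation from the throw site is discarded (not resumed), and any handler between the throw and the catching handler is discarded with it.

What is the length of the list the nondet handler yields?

Answer: 3

Evaluation trace:
choose[5, 0, 5] @ H3
  branch[0] choose=5:
    throw(5) @ H1 caught ⇒ 29
    H2 returns [29]
    H3 returns [[29]]
  branch[1] choose=0:
    throw(5) @ H1 caught ⇒ 29
    H2 returns [29]
    H3 returns [[29]]
  branch[2] choose=5:
    throw(5) @ H1 caught ⇒ 29
    H2 returns [29]
    H3 returns [[29]]
= [[29], [29], [29]]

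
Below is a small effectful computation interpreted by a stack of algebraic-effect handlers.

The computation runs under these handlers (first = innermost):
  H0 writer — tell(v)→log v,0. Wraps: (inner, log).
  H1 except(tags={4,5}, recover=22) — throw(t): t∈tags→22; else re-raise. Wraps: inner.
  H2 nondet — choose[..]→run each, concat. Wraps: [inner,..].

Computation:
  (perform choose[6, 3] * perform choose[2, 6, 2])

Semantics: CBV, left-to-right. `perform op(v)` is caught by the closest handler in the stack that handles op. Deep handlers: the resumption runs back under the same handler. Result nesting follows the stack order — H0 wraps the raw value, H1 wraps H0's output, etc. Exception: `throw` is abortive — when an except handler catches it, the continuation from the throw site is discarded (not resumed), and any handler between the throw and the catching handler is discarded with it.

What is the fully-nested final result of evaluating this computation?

Step-by-step:
choose[6, 3] @ H2
  branch[0] choose=6:
    choose[2, 6, 2] @ H2
      branch[0] choose=2:
        H0 returns (12, ())
        H1 returns (12, ())
        H2 returns [(12, ())]
      branch[1] choose=6:
        H0 returns (36, ())
        H1 returns (36, ())
        H2 returns [(36, ())]
      branch[2] choose=2:
        H0 returns (12, ())
        H1 returns (12, ())
        H2 returns [(12, ())]
  branch[1] choose=3:
    choose[2, 6, 2] @ H2
      branch[0] choose=2:
        H0 returns (6, ())
        H1 returns (6, ())
        H2 returns [(6, ())]
      branch[1] choose=6:
        H0 returns (18, ())
        H1 returns (18, ())
        H2 returns [(18, ())]
      branch[2] choose=2:
        H0 returns (6, ())
        H1 returns (6, ())
        H2 returns [(6, ())]
= [(12, ()), (36, ()), (12, ()), (6, ()), (18, ()), (6, ())]

Answer: [(12, ()), (36, ()), (12, ()), (6, ()), (18, ()), (6, ())]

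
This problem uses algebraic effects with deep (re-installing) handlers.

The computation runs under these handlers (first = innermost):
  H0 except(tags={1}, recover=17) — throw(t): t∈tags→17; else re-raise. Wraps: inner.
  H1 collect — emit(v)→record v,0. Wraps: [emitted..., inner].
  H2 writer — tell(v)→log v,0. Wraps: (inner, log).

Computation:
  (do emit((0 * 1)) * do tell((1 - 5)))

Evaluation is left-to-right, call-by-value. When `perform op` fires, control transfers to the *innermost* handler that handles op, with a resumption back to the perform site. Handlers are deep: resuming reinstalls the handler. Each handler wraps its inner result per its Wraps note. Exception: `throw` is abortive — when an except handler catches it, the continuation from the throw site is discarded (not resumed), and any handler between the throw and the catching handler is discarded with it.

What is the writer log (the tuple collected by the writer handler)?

Evaluation trace:
emit(0) @ H1 ⇒ out+=0
tell(-4) @ H2 ⇒ log+=-4
H0 returns 0
H1 returns [0, 0]
H2 returns ([0, 0], (-4))
= ([0, 0], (-4))

Answer: (-4)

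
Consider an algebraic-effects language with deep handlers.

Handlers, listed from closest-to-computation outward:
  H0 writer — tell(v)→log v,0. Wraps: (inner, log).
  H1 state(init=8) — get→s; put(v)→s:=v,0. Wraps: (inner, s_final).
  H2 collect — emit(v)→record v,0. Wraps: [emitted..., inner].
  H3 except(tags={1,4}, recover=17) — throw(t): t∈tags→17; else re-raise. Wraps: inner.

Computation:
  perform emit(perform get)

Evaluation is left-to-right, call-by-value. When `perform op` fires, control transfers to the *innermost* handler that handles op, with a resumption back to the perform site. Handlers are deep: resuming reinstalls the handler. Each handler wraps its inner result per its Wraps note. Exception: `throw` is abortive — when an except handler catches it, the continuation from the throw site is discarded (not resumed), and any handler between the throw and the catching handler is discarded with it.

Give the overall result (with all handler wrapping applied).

Evaluation trace:
get @ H1 ⇒ 8
emit(8) @ H2 ⇒ out+=8
H0 returns (0, ())
H1 returns ((0, ()), 8)
H2 returns [8, ((0, ()), 8)]
H3 returns [8, ((0, ()), 8)]
= [8, ((0, ()), 8)]

Answer: [8, ((0, ()), 8)]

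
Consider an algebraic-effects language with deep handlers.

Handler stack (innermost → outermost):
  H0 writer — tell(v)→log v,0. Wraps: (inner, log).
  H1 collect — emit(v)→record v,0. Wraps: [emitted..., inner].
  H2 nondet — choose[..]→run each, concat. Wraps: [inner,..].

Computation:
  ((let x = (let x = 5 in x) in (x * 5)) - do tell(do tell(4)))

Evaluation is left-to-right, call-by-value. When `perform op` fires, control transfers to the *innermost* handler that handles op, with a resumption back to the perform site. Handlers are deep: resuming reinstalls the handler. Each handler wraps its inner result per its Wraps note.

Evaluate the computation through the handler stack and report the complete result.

Answer: [[(25, (4, 0))]]

Evaluation trace:
tell(4) @ H0 ⇒ log+=4
tell(0) @ H0 ⇒ log+=0
H0 returns (25, (4, 0))
H1 returns [(25, (4, 0))]
H2 returns [[(25, (4, 0))]]
= [[(25, (4, 0))]]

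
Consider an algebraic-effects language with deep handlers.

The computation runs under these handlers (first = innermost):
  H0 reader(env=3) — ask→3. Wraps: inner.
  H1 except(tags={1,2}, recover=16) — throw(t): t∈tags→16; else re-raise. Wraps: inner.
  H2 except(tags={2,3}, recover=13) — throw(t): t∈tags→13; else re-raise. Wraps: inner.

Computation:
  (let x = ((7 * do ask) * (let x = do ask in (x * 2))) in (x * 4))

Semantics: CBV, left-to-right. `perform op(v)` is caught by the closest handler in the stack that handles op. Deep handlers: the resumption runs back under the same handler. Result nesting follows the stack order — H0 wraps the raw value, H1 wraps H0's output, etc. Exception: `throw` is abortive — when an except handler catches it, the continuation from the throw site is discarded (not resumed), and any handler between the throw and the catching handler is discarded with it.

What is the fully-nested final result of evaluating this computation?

Evaluation trace:
ask @ H0 ⇒ 3
ask @ H0 ⇒ 3
H0 returns 504
H1 returns 504
H2 returns 504
= 504

Answer: 504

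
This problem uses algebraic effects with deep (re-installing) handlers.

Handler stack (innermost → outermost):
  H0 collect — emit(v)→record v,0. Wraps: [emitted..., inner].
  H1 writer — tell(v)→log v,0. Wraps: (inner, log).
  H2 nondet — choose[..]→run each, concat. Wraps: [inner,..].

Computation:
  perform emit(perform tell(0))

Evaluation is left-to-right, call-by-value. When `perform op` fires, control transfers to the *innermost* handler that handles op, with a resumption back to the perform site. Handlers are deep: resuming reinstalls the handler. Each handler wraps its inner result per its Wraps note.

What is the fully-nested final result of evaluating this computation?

Evaluation trace:
tell(0) @ H1 ⇒ log+=0
emit(0) @ H0 ⇒ out+=0
H0 returns [0, 0]
H1 returns ([0, 0], (0))
H2 returns [([0, 0], (0))]
= [([0, 0], (0))]

Answer: [([0, 0], (0))]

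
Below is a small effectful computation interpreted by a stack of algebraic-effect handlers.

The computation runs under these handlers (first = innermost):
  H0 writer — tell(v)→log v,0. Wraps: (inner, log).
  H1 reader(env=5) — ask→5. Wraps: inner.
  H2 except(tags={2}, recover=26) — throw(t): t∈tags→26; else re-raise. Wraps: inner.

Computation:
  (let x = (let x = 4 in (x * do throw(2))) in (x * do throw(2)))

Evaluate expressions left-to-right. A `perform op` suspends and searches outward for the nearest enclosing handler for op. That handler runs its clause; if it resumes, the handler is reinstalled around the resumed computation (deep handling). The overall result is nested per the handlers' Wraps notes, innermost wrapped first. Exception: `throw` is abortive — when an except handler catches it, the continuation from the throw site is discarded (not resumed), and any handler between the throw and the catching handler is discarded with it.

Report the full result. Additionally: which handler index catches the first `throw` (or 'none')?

Answer: 26 ; first throw caught by: H2

Step-by-step:
throw(2) @ H2 caught ⇒ 26
= 26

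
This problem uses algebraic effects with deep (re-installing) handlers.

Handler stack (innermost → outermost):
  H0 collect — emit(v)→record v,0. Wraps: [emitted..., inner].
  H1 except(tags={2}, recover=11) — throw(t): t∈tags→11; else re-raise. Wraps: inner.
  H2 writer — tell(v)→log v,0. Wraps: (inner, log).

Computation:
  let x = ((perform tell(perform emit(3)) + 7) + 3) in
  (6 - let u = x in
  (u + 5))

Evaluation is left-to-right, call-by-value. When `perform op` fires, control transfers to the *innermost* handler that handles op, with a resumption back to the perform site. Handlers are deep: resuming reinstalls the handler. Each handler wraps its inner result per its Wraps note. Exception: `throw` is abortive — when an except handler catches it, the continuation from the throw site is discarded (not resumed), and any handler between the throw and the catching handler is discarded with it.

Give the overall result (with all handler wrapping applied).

Answer: ([3, -9], (0))

Evaluation trace:
emit(3) @ H0 ⇒ out+=3
tell(0) @ H2 ⇒ log+=0
H0 returns [3, -9]
H1 returns [3, -9]
H2 returns ([3, -9], (0))
= ([3, -9], (0))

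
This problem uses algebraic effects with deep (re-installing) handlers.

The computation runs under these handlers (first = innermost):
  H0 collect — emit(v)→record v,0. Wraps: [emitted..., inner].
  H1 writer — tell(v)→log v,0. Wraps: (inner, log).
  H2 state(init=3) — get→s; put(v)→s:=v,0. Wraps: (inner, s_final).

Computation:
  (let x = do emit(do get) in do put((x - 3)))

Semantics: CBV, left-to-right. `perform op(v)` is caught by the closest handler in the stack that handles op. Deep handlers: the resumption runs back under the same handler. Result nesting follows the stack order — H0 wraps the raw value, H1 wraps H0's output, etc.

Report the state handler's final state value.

Answer: -3

Evaluation trace:
get @ H2 ⇒ 3
emit(3) @ H0 ⇒ out+=3
put(-3) @ H2 ⇒ s:=-3
H0 returns [3, 0]
H1 returns ([3, 0], ())
H2 returns (([3, 0], ()), -3)
= (([3, 0], ()), -3)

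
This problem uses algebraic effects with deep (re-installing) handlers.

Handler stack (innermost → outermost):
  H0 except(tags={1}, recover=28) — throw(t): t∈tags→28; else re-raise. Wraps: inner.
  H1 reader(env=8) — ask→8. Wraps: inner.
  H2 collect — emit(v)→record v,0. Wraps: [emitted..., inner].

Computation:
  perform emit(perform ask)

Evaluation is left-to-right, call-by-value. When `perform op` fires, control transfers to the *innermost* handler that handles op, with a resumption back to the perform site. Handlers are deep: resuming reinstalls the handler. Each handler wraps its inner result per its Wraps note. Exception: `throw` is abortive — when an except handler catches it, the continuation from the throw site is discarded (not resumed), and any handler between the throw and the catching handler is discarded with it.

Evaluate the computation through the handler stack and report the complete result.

Answer: [8, 0]

Evaluation trace:
ask @ H1 ⇒ 8
emit(8) @ H2 ⇒ out+=8
H0 returns 0
H1 returns 0
H2 returns [8, 0]
= [8, 0]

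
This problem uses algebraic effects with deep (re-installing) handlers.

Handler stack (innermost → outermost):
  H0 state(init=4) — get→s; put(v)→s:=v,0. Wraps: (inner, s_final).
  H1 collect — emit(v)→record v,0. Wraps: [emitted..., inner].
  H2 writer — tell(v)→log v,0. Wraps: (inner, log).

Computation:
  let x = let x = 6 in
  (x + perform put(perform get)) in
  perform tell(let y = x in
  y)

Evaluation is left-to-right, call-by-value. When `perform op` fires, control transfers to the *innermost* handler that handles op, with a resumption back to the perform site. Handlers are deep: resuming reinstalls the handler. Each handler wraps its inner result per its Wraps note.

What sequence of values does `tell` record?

Answer: (6)

Working:
get @ H0 ⇒ 4
put(4) @ H0 ⇒ s:=4
tell(6) @ H2 ⇒ log+=6
H0 returns (0, 4)
H1 returns [(0, 4)]
H2 returns ([(0, 4)], (6))
= ([(0, 4)], (6))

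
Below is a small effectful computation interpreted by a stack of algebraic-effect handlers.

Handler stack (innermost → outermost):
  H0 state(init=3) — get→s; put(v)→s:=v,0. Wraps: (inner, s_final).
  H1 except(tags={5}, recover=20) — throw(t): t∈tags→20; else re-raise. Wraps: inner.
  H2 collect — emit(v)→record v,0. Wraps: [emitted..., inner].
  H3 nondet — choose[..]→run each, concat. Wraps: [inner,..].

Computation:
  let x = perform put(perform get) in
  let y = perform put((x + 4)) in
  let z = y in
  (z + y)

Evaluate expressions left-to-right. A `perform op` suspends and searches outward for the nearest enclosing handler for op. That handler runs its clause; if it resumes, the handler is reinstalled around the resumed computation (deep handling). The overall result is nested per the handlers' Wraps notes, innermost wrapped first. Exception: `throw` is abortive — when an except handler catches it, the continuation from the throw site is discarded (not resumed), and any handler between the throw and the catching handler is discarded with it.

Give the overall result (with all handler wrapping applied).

Step-by-step:
get @ H0 ⇒ 3
put(3) @ H0 ⇒ s:=3
put(4) @ H0 ⇒ s:=4
H0 returns (0, 4)
H1 returns (0, 4)
H2 returns [(0, 4)]
H3 returns [[(0, 4)]]
= [[(0, 4)]]

Answer: [[(0, 4)]]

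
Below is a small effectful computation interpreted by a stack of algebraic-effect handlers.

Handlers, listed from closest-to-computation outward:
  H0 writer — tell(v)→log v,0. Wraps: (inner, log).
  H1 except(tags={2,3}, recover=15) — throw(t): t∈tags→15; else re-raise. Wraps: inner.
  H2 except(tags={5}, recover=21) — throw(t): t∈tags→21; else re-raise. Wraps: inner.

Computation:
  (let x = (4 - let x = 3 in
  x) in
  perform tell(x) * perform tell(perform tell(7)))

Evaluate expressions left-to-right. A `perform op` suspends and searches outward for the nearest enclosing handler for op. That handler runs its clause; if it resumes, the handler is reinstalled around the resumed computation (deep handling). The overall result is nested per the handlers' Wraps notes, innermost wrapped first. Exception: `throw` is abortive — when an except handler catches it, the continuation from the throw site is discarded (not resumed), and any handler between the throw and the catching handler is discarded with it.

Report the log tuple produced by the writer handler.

Answer: (1, 7, 0)

Step-by-step:
tell(1) @ H0 ⇒ log+=1
tell(7) @ H0 ⇒ log+=7
tell(0) @ H0 ⇒ log+=0
H0 returns (0, (1, 7, 0))
H1 returns (0, (1, 7, 0))
H2 returns (0, (1, 7, 0))
= (0, (1, 7, 0))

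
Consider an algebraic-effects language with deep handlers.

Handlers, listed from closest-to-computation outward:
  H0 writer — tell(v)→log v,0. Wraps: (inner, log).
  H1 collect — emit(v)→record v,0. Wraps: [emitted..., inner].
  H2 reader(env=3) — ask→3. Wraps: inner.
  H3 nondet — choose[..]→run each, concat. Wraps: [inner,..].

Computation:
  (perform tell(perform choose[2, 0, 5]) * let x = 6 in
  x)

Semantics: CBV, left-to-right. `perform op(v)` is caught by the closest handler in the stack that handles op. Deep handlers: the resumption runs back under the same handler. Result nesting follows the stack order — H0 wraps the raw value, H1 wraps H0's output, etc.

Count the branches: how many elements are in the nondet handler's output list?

Working:
choose[2, 0, 5] @ H3
  branch[0] choose=2:
    tell(2) @ H0 ⇒ log+=2
    H0 returns (0, (2))
    H1 returns [(0, (2))]
    H2 returns [(0, (2))]
    H3 returns [[(0, (2))]]
  branch[1] choose=0:
    tell(0) @ H0 ⇒ log+=0
    H0 returns (0, (0))
    H1 returns [(0, (0))]
    H2 returns [(0, (0))]
    H3 returns [[(0, (0))]]
  branch[2] choose=5:
    tell(5) @ H0 ⇒ log+=5
    H0 returns (0, (5))
    H1 returns [(0, (5))]
    H2 returns [(0, (5))]
    H3 returns [[(0, (5))]]
= [[(0, (2))], [(0, (0))], [(0, (5))]]

Answer: 3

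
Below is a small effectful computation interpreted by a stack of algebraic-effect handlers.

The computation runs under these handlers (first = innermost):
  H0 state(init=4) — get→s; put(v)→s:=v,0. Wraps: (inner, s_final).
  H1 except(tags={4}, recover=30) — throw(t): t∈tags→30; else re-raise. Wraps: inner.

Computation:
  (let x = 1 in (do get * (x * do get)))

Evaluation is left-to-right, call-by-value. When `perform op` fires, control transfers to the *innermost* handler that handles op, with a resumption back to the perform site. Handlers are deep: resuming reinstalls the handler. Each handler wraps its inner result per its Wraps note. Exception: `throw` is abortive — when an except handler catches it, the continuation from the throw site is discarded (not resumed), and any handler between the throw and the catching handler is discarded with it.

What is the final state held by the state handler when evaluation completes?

Step-by-step:
get @ H0 ⇒ 4
get @ H0 ⇒ 4
H0 returns (16, 4)
H1 returns (16, 4)
= (16, 4)

Answer: 4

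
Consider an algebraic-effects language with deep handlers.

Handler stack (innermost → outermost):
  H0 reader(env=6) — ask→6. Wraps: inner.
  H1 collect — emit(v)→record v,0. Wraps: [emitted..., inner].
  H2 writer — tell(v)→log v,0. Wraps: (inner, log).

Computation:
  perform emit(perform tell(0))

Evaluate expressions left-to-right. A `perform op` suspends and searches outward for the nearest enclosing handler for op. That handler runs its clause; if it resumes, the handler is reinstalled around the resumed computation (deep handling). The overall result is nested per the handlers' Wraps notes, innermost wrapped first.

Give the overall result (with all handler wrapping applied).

Answer: ([0, 0], (0))

Working:
tell(0) @ H2 ⇒ log+=0
emit(0) @ H1 ⇒ out+=0
H0 returns 0
H1 returns [0, 0]
H2 returns ([0, 0], (0))
= ([0, 0], (0))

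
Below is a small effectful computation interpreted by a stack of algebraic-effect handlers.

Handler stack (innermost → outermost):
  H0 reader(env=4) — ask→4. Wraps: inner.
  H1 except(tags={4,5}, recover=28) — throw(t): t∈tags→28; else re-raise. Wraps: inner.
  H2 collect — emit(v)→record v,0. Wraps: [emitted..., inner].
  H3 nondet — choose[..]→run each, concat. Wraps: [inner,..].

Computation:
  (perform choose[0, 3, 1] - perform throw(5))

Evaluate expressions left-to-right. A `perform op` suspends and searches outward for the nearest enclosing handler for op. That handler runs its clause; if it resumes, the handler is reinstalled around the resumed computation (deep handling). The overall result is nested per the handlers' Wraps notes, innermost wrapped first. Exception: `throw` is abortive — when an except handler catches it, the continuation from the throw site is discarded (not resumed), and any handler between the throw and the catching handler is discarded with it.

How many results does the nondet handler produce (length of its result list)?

Step-by-step:
choose[0, 3, 1] @ H3
  branch[0] choose=0:
    throw(5) @ H1 caught ⇒ 28
    H2 returns [28]
    H3 returns [[28]]
  branch[1] choose=3:
    throw(5) @ H1 caught ⇒ 28
    H2 returns [28]
    H3 returns [[28]]
  branch[2] choose=1:
    throw(5) @ H1 caught ⇒ 28
    H2 returns [28]
    H3 returns [[28]]
= [[28], [28], [28]]

Answer: 3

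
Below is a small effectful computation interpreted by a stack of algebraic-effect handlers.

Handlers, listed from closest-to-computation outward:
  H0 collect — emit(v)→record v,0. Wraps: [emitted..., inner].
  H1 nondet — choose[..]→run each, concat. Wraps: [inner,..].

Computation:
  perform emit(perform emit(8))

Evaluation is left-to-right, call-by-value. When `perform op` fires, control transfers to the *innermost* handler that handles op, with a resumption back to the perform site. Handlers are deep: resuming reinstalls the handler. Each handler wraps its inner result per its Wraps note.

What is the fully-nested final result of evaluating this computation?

Answer: [[8, 0, 0]]

Working:
emit(8) @ H0 ⇒ out+=8
emit(0) @ H0 ⇒ out+=0
H0 returns [8, 0, 0]
H1 returns [[8, 0, 0]]
= [[8, 0, 0]]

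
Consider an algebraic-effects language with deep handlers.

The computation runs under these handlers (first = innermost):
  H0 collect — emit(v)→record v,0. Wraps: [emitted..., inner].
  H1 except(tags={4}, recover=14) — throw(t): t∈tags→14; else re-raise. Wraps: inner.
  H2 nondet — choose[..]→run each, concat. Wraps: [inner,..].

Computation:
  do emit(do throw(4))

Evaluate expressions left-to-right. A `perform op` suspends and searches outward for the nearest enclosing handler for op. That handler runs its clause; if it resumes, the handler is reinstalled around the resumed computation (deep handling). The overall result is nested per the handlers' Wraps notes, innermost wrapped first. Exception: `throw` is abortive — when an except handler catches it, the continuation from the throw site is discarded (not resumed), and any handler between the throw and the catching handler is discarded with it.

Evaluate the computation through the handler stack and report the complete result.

Step-by-step:
throw(4) @ H1 caught ⇒ 14
H2 returns [14]
= [14]

Answer: [14]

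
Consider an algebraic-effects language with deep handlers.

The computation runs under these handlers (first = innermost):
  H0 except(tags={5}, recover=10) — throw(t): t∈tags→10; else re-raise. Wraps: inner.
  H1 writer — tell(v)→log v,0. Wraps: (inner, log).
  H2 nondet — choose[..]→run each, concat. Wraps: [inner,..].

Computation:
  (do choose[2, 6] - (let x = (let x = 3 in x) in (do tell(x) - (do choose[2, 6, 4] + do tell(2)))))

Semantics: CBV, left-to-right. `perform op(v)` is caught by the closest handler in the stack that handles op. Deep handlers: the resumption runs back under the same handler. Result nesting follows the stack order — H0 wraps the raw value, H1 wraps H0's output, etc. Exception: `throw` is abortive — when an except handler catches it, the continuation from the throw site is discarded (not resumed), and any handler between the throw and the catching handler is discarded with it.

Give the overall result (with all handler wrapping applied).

Evaluation trace:
choose[2, 6] @ H2
  branch[0] choose=2:
    tell(3) @ H1 ⇒ log+=3
    choose[2, 6, 4] @ H2
      branch[0] choose=2:
        tell(2) @ H1 ⇒ log+=2
        H0 returns 4
        H1 returns (4, (3, 2))
        H2 returns [(4, (3, 2))]
      branch[1] choose=6:
        tell(2) @ H1 ⇒ log+=2
        H0 returns 8
        H1 returns (8, (3, 2))
        H2 returns [(8, (3, 2))]
      branch[2] choose=4:
        tell(2) @ H1 ⇒ log+=2
        H0 returns 6
        H1 returns (6, (3, 2))
        H2 returns [(6, (3, 2))]
  branch[1] choose=6:
    tell(3) @ H1 ⇒ log+=3
    choose[2, 6, 4] @ H2
      branch[0] choose=2:
        tell(2) @ H1 ⇒ log+=2
        H0 returns 8
        H1 returns (8, (3, 2))
        H2 returns [(8, (3, 2))]
      branch[1] choose=6:
        tell(2) @ H1 ⇒ log+=2
        H0 returns 12
        H1 returns (12, (3, 2))
        H2 returns [(12, (3, 2))]
      branch[2] choose=4:
        tell(2) @ H1 ⇒ log+=2
        H0 returns 10
        H1 returns (10, (3, 2))
        H2 returns [(10, (3, 2))]
= [(4, (3, 2)), (8, (3, 2)), (6, (3, 2)), (8, (3, 2)), (12, (3, 2)), (10, (3, 2))]

Answer: [(4, (3, 2)), (8, (3, 2)), (6, (3, 2)), (8, (3, 2)), (12, (3, 2)), (10, (3, 2))]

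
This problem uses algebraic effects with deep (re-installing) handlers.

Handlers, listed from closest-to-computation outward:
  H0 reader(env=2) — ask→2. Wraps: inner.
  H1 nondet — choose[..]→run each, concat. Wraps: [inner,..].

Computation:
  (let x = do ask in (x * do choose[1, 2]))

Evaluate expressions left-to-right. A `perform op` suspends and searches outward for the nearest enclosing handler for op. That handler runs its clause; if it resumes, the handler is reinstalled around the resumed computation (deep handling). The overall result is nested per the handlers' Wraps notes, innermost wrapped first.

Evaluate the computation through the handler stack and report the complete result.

Answer: [2, 4]

Step-by-step:
ask @ H0 ⇒ 2
choose[1, 2] @ H1
  branch[0] choose=1:
    H0 returns 2
    H1 returns [2]
  branch[1] choose=2:
    H0 returns 4
    H1 returns [4]
= [2, 4]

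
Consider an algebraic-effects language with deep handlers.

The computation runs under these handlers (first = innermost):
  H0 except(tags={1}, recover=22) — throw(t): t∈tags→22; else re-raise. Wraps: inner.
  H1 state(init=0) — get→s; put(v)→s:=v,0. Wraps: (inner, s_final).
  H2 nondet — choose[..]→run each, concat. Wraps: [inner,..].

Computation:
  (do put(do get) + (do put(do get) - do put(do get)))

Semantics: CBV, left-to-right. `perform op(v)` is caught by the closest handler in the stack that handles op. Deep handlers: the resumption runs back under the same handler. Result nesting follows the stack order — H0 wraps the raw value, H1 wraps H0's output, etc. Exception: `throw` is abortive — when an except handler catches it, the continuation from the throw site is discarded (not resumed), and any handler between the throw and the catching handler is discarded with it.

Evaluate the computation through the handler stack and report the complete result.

Working:
get @ H1 ⇒ 0
put(0) @ H1 ⇒ s:=0
get @ H1 ⇒ 0
put(0) @ H1 ⇒ s:=0
get @ H1 ⇒ 0
put(0) @ H1 ⇒ s:=0
H0 returns 0
H1 returns (0, 0)
H2 returns [(0, 0)]
= [(0, 0)]

Answer: [(0, 0)]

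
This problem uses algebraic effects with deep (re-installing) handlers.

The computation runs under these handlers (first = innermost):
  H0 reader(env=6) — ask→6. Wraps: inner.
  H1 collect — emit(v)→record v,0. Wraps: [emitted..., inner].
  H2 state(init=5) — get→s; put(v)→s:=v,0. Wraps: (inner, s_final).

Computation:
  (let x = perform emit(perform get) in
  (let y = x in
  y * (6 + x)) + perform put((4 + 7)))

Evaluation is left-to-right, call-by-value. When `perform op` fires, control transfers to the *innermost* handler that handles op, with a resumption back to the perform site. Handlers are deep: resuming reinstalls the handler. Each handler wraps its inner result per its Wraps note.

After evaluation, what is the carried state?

Working:
get @ H2 ⇒ 5
emit(5) @ H1 ⇒ out+=5
put(11) @ H2 ⇒ s:=11
H0 returns 0
H1 returns [5, 0]
H2 returns ([5, 0], 11)
= ([5, 0], 11)

Answer: 11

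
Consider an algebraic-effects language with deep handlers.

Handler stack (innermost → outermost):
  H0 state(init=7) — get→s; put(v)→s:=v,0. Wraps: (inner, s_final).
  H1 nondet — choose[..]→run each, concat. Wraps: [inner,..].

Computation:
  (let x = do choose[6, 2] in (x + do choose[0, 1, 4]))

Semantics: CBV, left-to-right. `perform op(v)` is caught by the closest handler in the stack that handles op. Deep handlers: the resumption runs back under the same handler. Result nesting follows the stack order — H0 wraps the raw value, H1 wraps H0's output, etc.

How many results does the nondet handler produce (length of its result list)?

Working:
choose[6, 2] @ H1
  branch[0] choose=6:
    choose[0, 1, 4] @ H1
      branch[0] choose=0:
        H0 returns (6, 7)
        H1 returns [(6, 7)]
      branch[1] choose=1:
        H0 returns (7, 7)
        H1 returns [(7, 7)]
      branch[2] choose=4:
        H0 returns (10, 7)
        H1 returns [(10, 7)]
  branch[1] choose=2:
    choose[0, 1, 4] @ H1
      branch[0] choose=0:
        H0 returns (2, 7)
        H1 returns [(2, 7)]
      branch[1] choose=1:
        H0 returns (3, 7)
        H1 returns [(3, 7)]
      branch[2] choose=4:
        H0 returns (6, 7)
        H1 returns [(6, 7)]
= [(6, 7), (7, 7), (10, 7), (2, 7), (3, 7), (6, 7)]

Answer: 6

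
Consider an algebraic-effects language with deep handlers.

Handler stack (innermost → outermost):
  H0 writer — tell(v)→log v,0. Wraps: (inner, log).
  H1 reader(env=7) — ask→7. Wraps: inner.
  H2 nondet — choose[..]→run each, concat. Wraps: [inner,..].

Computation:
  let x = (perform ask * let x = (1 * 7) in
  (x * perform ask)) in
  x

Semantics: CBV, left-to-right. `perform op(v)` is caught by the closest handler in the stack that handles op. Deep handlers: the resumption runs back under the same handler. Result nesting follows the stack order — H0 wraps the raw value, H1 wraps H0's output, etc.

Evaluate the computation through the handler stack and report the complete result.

Answer: [(343, ())]

Evaluation trace:
ask @ H1 ⇒ 7
ask @ H1 ⇒ 7
H0 returns (343, ())
H1 returns (343, ())
H2 returns [(343, ())]
= [(343, ())]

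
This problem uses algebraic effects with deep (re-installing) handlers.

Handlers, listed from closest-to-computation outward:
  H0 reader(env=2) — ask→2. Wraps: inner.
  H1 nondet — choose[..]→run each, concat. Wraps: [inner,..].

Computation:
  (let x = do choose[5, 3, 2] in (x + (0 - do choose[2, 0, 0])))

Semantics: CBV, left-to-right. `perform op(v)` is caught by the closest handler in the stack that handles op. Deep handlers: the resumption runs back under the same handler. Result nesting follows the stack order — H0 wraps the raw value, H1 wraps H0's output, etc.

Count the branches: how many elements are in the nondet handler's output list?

Answer: 9

Evaluation trace:
choose[5, 3, 2] @ H1
  branch[0] choose=5:
    choose[2, 0, 0] @ H1
      branch[0] choose=2:
        H0 returns 3
        H1 returns [3]
      branch[1] choose=0:
        H0 returns 5
        H1 returns [5]
      branch[2] choose=0:
        H0 returns 5
        H1 returns [5]
  branch[1] choose=3:
    choose[2, 0, 0] @ H1
      branch[0] choose=2:
        H0 returns 1
        H1 returns [1]
      branch[1] choose=0:
        H0 returns 3
        H1 returns [3]
      branch[2] choose=0:
        H0 returns 3
        H1 returns [3]
  branch[2] choose=2:
    choose[2, 0, 0] @ H1
      branch[0] choose=2:
        H0 returns 0
        H1 returns [0]
      branch[1] choose=0:
        H0 returns 2
        H1 returns [2]
      branch[2] choose=0:
        H0 returns 2
        H1 returns [2]
= [3, 5, 5, 1, 3, 3, 0, 2, 2]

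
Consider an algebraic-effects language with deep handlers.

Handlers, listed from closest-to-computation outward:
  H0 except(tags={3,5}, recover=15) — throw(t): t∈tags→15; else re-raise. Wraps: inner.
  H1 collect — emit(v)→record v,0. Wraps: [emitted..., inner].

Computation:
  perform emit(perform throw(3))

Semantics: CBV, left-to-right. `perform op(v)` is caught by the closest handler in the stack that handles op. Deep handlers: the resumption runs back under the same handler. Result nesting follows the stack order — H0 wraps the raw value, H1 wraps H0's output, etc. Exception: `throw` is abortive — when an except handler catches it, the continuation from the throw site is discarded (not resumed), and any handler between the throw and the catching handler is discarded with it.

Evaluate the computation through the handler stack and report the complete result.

Working:
throw(3) @ H0 caught ⇒ 15
H1 returns [15]
= [15]

Answer: [15]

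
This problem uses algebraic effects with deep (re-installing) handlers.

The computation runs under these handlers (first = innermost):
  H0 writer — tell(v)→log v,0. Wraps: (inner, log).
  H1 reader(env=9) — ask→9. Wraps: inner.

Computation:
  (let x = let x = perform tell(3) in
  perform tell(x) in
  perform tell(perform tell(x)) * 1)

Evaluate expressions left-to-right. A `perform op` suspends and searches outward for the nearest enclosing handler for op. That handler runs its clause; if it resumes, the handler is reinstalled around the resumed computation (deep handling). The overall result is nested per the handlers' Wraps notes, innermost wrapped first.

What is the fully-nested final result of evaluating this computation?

Answer: (0, (3, 0, 0, 0))

Evaluation trace:
tell(3) @ H0 ⇒ log+=3
tell(0) @ H0 ⇒ log+=0
tell(0) @ H0 ⇒ log+=0
tell(0) @ H0 ⇒ log+=0
H0 returns (0, (3, 0, 0, 0))
H1 returns (0, (3, 0, 0, 0))
= (0, (3, 0, 0, 0))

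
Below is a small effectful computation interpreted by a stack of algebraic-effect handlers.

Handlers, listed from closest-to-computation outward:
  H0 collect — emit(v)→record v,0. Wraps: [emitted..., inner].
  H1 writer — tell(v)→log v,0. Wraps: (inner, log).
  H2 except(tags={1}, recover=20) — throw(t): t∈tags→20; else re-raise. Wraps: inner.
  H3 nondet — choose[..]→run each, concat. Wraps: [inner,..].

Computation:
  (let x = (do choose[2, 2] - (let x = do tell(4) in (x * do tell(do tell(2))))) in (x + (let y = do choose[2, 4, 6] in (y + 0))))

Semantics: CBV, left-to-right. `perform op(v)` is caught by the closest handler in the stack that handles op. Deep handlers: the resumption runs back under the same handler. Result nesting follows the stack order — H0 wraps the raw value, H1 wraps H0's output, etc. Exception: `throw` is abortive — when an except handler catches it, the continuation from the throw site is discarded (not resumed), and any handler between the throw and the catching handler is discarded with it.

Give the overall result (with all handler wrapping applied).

Answer: [([4], (4, 2, 0)), ([6], (4, 2, 0)), ([8], (4, 2, 0)), ([4], (4, 2, 0)), ([6], (4, 2, 0)), ([8], (4, 2, 0))]

Evaluation trace:
choose[2, 2] @ H3
  branch[0] choose=2:
    tell(4) @ H1 ⇒ log+=4
    tell(2) @ H1 ⇒ log+=2
    tell(0) @ H1 ⇒ log+=0
    choose[2, 4, 6] @ H3
      branch[0] choose=2:
        H0 returns [4]
        H1 returns ([4], (4, 2, 0))
        H2 returns ([4], (4, 2, 0))
        H3 returns [([4], (4, 2, 0))]
      branch[1] choose=4:
        H0 returns [6]
        H1 returns ([6], (4, 2, 0))
        H2 returns ([6], (4, 2, 0))
        H3 returns [([6], (4, 2, 0))]
      branch[2] choose=6:
        H0 returns [8]
        H1 returns ([8], (4, 2, 0))
        H2 returns ([8], (4, 2, 0))
        H3 returns [([8], (4, 2, 0))]
  branch[1] choose=2:
    tell(4) @ H1 ⇒ log+=4
    tell(2) @ H1 ⇒ log+=2
    tell(0) @ H1 ⇒ log+=0
    choose[2, 4, 6] @ H3
      branch[0] choose=2:
        H0 returns [4]
        H1 returns ([4], (4, 2, 0))
        H2 returns ([4], (4, 2, 0))
        H3 returns [([4], (4, 2, 0))]
      branch[1] choose=4:
        H0 returns [6]
        H1 returns ([6], (4, 2, 0))
        H2 returns ([6], (4, 2, 0))
        H3 returns [([6], (4, 2, 0))]
      branch[2] choose=6:
        H0 returns [8]
        H1 returns ([8], (4, 2, 0))
        H2 returns ([8], (4, 2, 0))
        H3 returns [([8], (4, 2, 0))]
= [([4], (4, 2, 0)), ([6], (4, 2, 0)), ([8], (4, 2, 0)), ([4], (4, 2, 0)), ([6], (4, 2, 0)), ([8], (4, 2, 0))]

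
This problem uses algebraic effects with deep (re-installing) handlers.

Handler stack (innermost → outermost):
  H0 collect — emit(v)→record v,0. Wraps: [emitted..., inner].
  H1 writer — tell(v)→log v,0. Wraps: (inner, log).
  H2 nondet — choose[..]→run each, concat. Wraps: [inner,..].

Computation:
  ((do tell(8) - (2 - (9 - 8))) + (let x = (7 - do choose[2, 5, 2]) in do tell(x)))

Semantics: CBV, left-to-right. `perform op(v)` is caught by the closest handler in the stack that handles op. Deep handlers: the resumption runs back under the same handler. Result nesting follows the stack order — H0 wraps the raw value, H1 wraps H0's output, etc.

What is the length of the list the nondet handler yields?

Step-by-step:
tell(8) @ H1 ⇒ log+=8
choose[2, 5, 2] @ H2
  branch[0] choose=2:
    tell(5) @ H1 ⇒ log+=5
    H0 returns [-1]
    H1 returns ([-1], (8, 5))
    H2 returns [([-1], (8, 5))]
  branch[1] choose=5:
    tell(2) @ H1 ⇒ log+=2
    H0 returns [-1]
    H1 returns ([-1], (8, 2))
    H2 returns [([-1], (8, 2))]
  branch[2] choose=2:
    tell(5) @ H1 ⇒ log+=5
    H0 returns [-1]
    H1 returns ([-1], (8, 5))
    H2 returns [([-1], (8, 5))]
= [([-1], (8, 5)), ([-1], (8, 2)), ([-1], (8, 5))]

Answer: 3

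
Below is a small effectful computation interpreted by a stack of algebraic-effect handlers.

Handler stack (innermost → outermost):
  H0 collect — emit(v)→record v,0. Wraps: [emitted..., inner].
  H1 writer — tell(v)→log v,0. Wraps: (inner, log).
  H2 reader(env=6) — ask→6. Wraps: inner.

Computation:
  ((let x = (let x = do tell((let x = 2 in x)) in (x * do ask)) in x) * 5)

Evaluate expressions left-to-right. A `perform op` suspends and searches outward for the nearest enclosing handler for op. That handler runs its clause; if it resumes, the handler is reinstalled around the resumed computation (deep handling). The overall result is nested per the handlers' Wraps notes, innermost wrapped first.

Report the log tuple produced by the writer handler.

Evaluation trace:
tell(2) @ H1 ⇒ log+=2
ask @ H2 ⇒ 6
H0 returns [0]
H1 returns ([0], (2))
H2 returns ([0], (2))
= ([0], (2))

Answer: (2)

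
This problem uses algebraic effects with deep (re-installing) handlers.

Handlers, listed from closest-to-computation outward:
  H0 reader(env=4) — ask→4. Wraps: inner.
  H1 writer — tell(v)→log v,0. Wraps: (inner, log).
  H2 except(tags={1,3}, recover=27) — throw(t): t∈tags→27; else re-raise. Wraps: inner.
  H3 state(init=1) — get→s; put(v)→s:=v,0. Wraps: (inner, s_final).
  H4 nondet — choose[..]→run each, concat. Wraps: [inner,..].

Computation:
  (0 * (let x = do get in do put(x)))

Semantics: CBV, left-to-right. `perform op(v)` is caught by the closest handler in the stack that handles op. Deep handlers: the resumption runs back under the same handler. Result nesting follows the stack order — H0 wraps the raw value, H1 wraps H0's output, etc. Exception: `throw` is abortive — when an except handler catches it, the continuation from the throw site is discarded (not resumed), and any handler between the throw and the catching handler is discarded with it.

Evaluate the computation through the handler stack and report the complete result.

Step-by-step:
get @ H3 ⇒ 1
put(1) @ H3 ⇒ s:=1
H0 returns 0
H1 returns (0, ())
H2 returns (0, ())
H3 returns ((0, ()), 1)
H4 returns [((0, ()), 1)]
= [((0, ()), 1)]

Answer: [((0, ()), 1)]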